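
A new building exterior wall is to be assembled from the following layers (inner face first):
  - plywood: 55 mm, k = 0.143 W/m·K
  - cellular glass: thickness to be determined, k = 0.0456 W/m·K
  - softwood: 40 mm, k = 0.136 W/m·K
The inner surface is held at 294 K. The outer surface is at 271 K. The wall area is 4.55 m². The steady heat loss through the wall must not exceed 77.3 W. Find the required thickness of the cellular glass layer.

L ≈ 30.8 mm

Model the wall as resistances in series:
R_plywood = L/(kA) = 0.055/(0.143×4.55) = 0.08453 K/W
R_softwood = L/(kA) = 0.04/(0.136×4.55) = 0.06464 K/W
Sum of the known resistances R_other = 0.1492 K/W
Required total resistance R_tot = ΔT/Q_allow = 23/77.3 = 0.2975 K/W
R_cellular glass = R_tot − R_other = 0.1484 K/W
L = R·k·A = 0.1484×0.0456×4.55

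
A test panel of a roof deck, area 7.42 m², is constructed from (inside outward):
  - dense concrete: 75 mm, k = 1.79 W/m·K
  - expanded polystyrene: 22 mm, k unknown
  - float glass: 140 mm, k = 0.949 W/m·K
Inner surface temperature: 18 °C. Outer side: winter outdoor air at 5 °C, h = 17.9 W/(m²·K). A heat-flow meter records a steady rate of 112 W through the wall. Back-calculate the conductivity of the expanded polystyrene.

k ≈ 0.0357 W/(m·K)

Using the resistance-network approach (series):
R_dense concrete = L/(kA) = 0.075/(1.79×7.42) = 0.005647 K/W
R_float glass = L/(kA) = 0.14/(0.949×7.42) = 0.01988 K/W
R_outer film = 1/(h_o·A) = 1/(17.9×7.42) = 0.007529 K/W
Sum of known resistances R_other = 0.03306 K/W
Total R = ΔT/Q = 13/112 = 0.1161 K/W
R_expanded polystyrene = R_total − R_other = 0.08301 K/W
k = L/(R·A) = 0.022/(0.08301×7.42)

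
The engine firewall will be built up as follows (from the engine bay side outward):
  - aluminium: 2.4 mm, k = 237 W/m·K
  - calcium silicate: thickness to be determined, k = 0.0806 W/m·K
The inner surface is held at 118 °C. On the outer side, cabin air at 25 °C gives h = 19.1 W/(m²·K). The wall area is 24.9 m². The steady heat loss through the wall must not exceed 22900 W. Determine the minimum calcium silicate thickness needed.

L ≈ 3.93 mm

Treating each layer as a thermal resistance in series:
R_aluminium = L/(kA) = 0.0024/(237×24.9) = 4.067×10^-7 K/W
R_outer film = 1/(h_o·A) = 1/(19.1×24.9) = 0.002103 K/W
Sum of the known resistances R_other = 0.002103 K/W
Required total resistance R_tot = ΔT/Q_allow = 93/22900 = 0.004061 K/W
R_calcium silicate = R_tot − R_other = 0.001958 K/W
L = R·k·A = 0.001958×0.0806×24.9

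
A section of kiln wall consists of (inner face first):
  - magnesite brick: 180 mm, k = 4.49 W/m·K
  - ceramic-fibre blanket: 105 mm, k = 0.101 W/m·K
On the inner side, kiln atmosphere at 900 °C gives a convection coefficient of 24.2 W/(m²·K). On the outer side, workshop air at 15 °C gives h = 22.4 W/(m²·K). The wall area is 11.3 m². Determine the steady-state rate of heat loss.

Using the resistance-network approach (series):
R_inner film = 1/(h_i·A) = 1/(24.2×11.3) = 0.003657 K/W
R_magnesite brick = L/(kA) = 0.18/(4.49×11.3) = 0.003548 K/W
R_ceramic-fibre blanket = L/(kA) = 0.105/(0.101×11.3) = 0.092 K/W
R_outer film = 1/(h_o·A) = 1/(22.4×11.3) = 0.003951 K/W
R_total = 0.1032 K/W
Q = ΔT / R_total = 885 / 0.1032

Q ≈ 8580 W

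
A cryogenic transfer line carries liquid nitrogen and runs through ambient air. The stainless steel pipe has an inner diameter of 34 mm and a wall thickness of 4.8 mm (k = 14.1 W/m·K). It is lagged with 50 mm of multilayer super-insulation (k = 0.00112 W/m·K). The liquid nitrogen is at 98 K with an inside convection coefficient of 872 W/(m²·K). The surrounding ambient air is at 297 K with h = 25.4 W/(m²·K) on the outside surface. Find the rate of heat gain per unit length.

Treating each annulus and film as a series resistance:
R_inner film = 1/(h_i·2πr₁L) = 1/(872×2π×0.017×1) = 0.01074 K/W
R_stainless steel pipe wall = ln(21.8/17)/(2π×14.1×1) = 0.002807 K/W
R_multilayer super-insulation = ln(71.8/21.8)/(2π×0.00112×1) = 169.4 K/W
R_outer film = 1/(h_o·2πr_oL) = 1/(25.4×2π×0.0718×1) = 0.08727 K/W
R_total = 169.5 K/W
Q = ΔT/R_total = 199/169.5

q′ ≈ 1.17 W/m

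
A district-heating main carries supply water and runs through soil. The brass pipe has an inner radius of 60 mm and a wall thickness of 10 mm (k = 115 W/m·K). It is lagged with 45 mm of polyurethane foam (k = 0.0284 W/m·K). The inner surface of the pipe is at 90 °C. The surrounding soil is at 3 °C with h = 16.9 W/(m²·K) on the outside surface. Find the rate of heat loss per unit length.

Radial resistances (cylindrical: R_cond = ln(r_o/r_i)/(2πkL), R_conv = 1/(h·2πrL)):
R_brass pipe wall = ln(70/60)/(2π×115×1) = 2.133×10^-4 K/W
R_polyurethane foam = ln(115/70)/(2π×0.0284×1) = 2.782 K/W
R_outer film = 1/(h_o·2πr_oL) = 1/(16.9×2π×0.115×1) = 0.08189 K/W
R_total = 2.864 K/W
Q = ΔT/R_total = 87/2.864

q′ ≈ 30.4 W/m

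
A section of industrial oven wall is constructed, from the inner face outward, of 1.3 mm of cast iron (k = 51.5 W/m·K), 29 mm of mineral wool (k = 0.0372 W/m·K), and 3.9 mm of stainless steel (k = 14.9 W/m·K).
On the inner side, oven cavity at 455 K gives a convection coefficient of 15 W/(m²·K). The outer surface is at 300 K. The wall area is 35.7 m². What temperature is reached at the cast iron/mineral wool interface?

Series thermal resistances:
R_inner film = 1/(h_i·A) = 1/(15×35.7) = 0.001867 K/W
R_cast iron = L/(kA) = 0.0013/(51.5×35.7) = 7.071×10^-7 K/W
R_mineral wool = L/(kA) = 0.029/(0.0372×35.7) = 0.02184 K/W
R_stainless steel = L/(kA) = 0.0039/(14.9×35.7) = 7.332×10^-6 K/W
R_total = 0.02371 K/W;  Q = ΔT/R_total = 155/0.02371 = 6537 W
T_interface = T_inner − Q·ΣR(inner→interface) = 455 − 6540×0.001868

T ≈ 443 K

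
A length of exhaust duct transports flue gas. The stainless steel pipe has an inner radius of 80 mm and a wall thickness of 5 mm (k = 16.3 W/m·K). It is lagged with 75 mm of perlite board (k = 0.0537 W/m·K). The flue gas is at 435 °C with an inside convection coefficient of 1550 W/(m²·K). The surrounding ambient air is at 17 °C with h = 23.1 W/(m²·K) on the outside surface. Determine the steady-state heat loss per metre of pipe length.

q′ ≈ 218 W/m

Cylindrical conduction, so R = ln(r₂/r₁)/(2πkL) per layer, in series:
R_inner film = 1/(h_i·2πr₁L) = 1/(1550×2π×0.08×1) = 0.001284 K/W
R_stainless steel pipe wall = ln(85/80)/(2π×16.3×1) = 5.919×10^-4 K/W
R_perlite board = ln(160/85)/(2π×0.0537×1) = 1.875 K/W
R_outer film = 1/(h_o·2πr_oL) = 1/(23.1×2π×0.16×1) = 0.04306 K/W
R_total = 1.92 K/W
Q = ΔT/R_total = 418/1.92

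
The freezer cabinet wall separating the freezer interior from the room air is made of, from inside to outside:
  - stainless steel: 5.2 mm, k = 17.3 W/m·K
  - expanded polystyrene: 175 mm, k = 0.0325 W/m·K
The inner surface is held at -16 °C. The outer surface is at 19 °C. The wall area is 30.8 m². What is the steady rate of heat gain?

Q ≈ 200 W

Series thermal resistances:
R_stainless steel = L/(kA) = 0.0052/(17.3×30.8) = 9.759×10^-6 K/W
R_expanded polystyrene = L/(kA) = 0.175/(0.0325×30.8) = 0.1748 K/W
R_total = 0.1748 K/W
Q = ΔT / R_total = 35 / 0.1748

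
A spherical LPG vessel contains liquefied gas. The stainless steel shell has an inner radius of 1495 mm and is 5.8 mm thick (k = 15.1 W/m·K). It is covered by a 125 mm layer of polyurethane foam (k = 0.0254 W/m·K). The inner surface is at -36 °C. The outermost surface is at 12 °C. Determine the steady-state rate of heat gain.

Radial (spherical) resistances in series:
R_stainless steel shell = (1/1.495 − 1/1.5008)/(4π×15.1) = 1.362×10^-5 K/W
R_polyurethane foam = (1/1.5008 − 1/1.6258)/(4π×0.0254) = 0.1605 K/W
R_total = 0.1605 K/W
Q = ΔT/R_total = 48/0.1605

Q ≈ 299 W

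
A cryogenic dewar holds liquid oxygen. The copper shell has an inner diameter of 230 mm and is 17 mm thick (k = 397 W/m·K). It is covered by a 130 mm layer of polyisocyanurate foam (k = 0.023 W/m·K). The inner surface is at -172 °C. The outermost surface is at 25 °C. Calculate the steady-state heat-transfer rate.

Q ≈ 15.1 W

For a spherical shell R = (1/r₁ − 1/r₂)/(4πk); film R = 1/(h·4πr²). In series:
R_copper shell = (1/0.115 − 1/0.132)/(4π×397) = 2.245×10^-4 K/W
R_polyisocyanurate foam = (1/0.132 − 1/0.262)/(4π×0.023) = 13.01 K/W
R_total = 13.01 K/W
Q = ΔT/R_total = 197/13.01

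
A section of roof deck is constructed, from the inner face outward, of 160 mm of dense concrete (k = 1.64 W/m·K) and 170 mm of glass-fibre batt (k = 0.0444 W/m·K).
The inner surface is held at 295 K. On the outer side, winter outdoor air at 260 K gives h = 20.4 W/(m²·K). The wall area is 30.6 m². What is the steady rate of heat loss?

Treating each layer as a thermal resistance in series:
R_dense concrete = L/(kA) = 0.16/(1.64×30.6) = 0.003188 K/W
R_glass-fibre batt = L/(kA) = 0.17/(0.0444×30.6) = 0.1251 K/W
R_outer film = 1/(h_o·A) = 1/(20.4×30.6) = 0.001602 K/W
R_total = 0.1299 K/W
Q = ΔT / R_total = 35 / 0.1299

Q ≈ 269 W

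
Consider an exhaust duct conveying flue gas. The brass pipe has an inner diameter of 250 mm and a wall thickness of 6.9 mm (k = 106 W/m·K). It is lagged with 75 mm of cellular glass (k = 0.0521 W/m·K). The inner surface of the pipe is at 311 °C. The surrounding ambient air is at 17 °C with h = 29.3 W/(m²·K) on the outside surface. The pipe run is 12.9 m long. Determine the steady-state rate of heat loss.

Per-layer cylindrical resistances, series-summed:
R_brass pipe wall = ln(131.9/125)/(2π×106×12.9) = 6.254×10^-6 K/W
R_cellular glass = ln(206.9/131.9)/(2π×0.0521×12.9) = 0.1066 K/W
R_outer film = 1/(h_o·2πr_oL) = 1/(29.3×2π×0.2069×12.9) = 0.002035 K/W
R_total = 0.1086 K/W
Q = ΔT/R_total = 294/0.1086

Q ≈ 2710 W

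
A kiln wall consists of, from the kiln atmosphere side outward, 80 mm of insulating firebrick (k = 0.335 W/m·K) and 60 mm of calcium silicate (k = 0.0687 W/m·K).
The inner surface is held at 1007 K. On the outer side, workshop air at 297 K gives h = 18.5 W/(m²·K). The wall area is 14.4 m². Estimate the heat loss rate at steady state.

Q ≈ 8770 W

Thermal resistances in series:
R_insulating firebrick = L/(kA) = 0.08/(0.335×14.4) = 0.01658 K/W
R_calcium silicate = L/(kA) = 0.06/(0.0687×14.4) = 0.06065 K/W
R_outer film = 1/(h_o·A) = 1/(18.5×14.4) = 0.003754 K/W
R_total = 0.08099 K/W
Q = ΔT / R_total = 710 / 0.08099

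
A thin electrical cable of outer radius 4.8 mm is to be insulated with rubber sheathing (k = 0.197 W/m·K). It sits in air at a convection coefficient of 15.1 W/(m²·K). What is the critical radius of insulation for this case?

For a cylinder r_cr = k/h = 0.197/15.1
r_cr = 13 mm; since the bare radius (4.8 mm) is below r_cr, adding a thin layer of insulation will *increase* heat loss.

r_cr ≈ 13 mm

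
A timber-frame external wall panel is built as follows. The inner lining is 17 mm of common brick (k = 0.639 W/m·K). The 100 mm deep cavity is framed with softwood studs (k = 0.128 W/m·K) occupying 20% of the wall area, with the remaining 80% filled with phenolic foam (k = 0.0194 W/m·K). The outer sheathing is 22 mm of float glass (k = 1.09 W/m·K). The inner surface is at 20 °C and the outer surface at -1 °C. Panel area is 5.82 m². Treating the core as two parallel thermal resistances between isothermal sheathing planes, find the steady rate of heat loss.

Sheathing layers in series; stud and cavity paths in parallel between them.
R_inner = 0.017/(0.639×5.82) = 0.004571 K/W
R_stud  = 0.1/(0.128×0.2×5.82) = 0.6712 K/W
R_cav   = 0.1/(0.0194×0.8×5.82) = 1.107 K/W
1/R_core = 1/R_stud + 1/R_cav → R_core = 0.4179 K/W
R_outer = 0.022/(1.09×5.82) = 0.003468 K/W
R_total = 0.4259 K/W
Q = ΔT/R_total = 21/0.4259

Q ≈ 49.3 W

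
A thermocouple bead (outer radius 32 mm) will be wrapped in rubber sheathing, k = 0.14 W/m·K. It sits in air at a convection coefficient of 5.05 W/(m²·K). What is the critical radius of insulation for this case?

For a sphere r_cr = 2k/h = 2×0.14/5.05
r_cr = 55.4 mm; since the bare radius (32 mm) is below r_cr, adding a thin layer of insulation will *increase* heat loss.

r_cr ≈ 55.4 mm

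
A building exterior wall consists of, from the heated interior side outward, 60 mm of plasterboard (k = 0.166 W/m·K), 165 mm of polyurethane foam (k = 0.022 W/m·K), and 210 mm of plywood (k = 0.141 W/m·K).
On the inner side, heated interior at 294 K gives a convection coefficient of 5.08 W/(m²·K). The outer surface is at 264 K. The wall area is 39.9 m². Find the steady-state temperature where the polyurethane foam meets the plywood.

T ≈ 269 K

Model the wall as resistances in series:
R_inner film = 1/(h_i·A) = 1/(5.08×39.9) = 0.004934 K/W
R_plasterboard = L/(kA) = 0.06/(0.166×39.9) = 0.009059 K/W
R_polyurethane foam = L/(kA) = 0.165/(0.022×39.9) = 0.188 K/W
R_plywood = L/(kA) = 0.21/(0.141×39.9) = 0.03733 K/W
R_total = 0.2393 K/W;  Q = ΔT/R_total = 30/0.2393 = 125.4 W
T_interface = T_inner − Q·ΣR(inner→interface) = 294 − 125×0.202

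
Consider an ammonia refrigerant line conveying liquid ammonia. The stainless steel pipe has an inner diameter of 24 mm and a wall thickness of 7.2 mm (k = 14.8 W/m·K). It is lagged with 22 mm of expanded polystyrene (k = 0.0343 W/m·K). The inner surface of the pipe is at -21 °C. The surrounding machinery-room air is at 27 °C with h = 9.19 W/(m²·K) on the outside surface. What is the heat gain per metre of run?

Per-layer cylindrical resistances, series-summed:
R_stainless steel pipe wall = ln(19.2/12)/(2π×14.8×1) = 0.005054 K/W
R_expanded polystyrene = ln(41.2/19.2)/(2π×0.0343×1) = 3.543 K/W
R_outer film = 1/(h_o·2πr_oL) = 1/(9.19×2π×0.0412×1) = 0.4203 K/W
R_total = 3.968 K/W
Q = ΔT/R_total = 48/3.968

q′ ≈ 12.1 W/m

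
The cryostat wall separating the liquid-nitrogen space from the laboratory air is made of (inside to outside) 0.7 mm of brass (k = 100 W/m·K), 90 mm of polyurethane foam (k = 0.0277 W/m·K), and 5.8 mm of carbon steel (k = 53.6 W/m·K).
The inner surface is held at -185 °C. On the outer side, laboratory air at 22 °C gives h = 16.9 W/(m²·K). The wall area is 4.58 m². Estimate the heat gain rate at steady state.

Q ≈ 287 W

Using the resistance-network approach (series):
R_brass = L/(kA) = 0.0007/(100×4.58) = 1.528×10^-6 K/W
R_polyurethane foam = L/(kA) = 0.09/(0.0277×4.58) = 0.7094 K/W
R_carbon steel = L/(kA) = 0.0058/(53.6×4.58) = 2.363×10^-5 K/W
R_outer film = 1/(h_o·A) = 1/(16.9×4.58) = 0.01292 K/W
R_total = 0.7224 K/W
Q = ΔT / R_total = 207 / 0.7224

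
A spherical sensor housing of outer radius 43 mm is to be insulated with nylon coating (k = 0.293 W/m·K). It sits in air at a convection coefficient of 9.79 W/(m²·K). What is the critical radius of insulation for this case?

For a sphere r_cr = 2k/h = 2×0.293/9.79
r_cr = 59.9 mm; since the bare radius (43 mm) is below r_cr, adding a thin layer of insulation will *increase* heat loss.

r_cr ≈ 59.9 mm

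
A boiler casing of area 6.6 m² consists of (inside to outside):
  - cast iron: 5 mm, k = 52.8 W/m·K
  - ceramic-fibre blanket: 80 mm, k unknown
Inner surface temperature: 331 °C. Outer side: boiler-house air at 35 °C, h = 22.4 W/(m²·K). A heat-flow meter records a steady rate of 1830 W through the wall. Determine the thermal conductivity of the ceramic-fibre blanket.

k ≈ 0.0782 W/(m·K)

Model the wall as resistances in series:
R_cast iron = L/(kA) = 0.005/(52.8×6.6) = 1.435×10^-5 K/W
R_outer film = 1/(h_o·A) = 1/(22.4×6.6) = 0.006764 K/W
Sum of known resistances R_other = 0.006778 K/W
Total R = ΔT/Q = 296/1830 = 0.1617 K/W
R_ceramic-fibre blanket = R_total − R_other = 0.155 K/W
k = L/(R·A) = 0.08/(0.155×6.6)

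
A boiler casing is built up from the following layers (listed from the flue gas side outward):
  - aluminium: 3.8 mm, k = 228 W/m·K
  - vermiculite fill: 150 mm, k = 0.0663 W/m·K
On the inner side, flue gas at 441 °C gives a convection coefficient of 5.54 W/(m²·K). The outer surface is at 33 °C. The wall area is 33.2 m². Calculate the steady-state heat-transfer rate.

Q ≈ 5540 W

Using the resistance-network approach (series):
R_inner film = 1/(h_i·A) = 1/(5.54×33.2) = 0.005437 K/W
R_aluminium = L/(kA) = 0.0038/(228×33.2) = 5.02×10^-7 K/W
R_vermiculite fill = L/(kA) = 0.15/(0.0663×33.2) = 0.06815 K/W
R_total = 0.07358 K/W
Q = ΔT / R_total = 408 / 0.07358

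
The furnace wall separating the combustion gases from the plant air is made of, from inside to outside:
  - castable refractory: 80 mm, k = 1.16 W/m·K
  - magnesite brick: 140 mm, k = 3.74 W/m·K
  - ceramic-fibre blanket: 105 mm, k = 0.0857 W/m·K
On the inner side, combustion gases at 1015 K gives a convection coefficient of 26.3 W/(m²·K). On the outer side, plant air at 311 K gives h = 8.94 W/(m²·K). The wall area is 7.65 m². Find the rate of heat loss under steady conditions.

Model the wall as resistances in series:
R_inner film = 1/(h_i·A) = 1/(26.3×7.65) = 0.00497 K/W
R_castable refractory = L/(kA) = 0.08/(1.16×7.65) = 0.009015 K/W
R_magnesite brick = L/(kA) = 0.14/(3.74×7.65) = 0.004893 K/W
R_ceramic-fibre blanket = L/(kA) = 0.105/(0.0857×7.65) = 0.1602 K/W
R_outer film = 1/(h_o·A) = 1/(8.94×7.65) = 0.01462 K/W
R_total = 0.1937 K/W
Q = ΔT / R_total = 704 / 0.1937

Q ≈ 3640 W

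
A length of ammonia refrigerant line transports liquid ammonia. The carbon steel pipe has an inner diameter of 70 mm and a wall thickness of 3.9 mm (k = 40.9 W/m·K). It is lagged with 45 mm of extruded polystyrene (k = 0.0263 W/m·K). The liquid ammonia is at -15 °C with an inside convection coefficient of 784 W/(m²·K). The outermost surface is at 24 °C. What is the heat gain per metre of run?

q′ ≈ 8.37 W/m

Per-layer cylindrical resistances, series-summed:
R_inner film = 1/(h_i·2πr₁L) = 1/(784×2π×0.035×1) = 0.0058 K/W
R_carbon steel pipe wall = ln(38.9/35)/(2π×40.9×1) = 4.111×10^-4 K/W
R_extruded polystyrene = ln(83.9/38.9)/(2π×0.0263×1) = 4.651 K/W
R_total = 4.658 K/W
Q = ΔT/R_total = 39/4.658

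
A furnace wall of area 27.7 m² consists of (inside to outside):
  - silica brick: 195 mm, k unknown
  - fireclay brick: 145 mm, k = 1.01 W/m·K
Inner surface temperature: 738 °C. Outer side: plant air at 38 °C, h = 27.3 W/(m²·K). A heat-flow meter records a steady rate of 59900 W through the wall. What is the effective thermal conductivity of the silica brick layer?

k ≈ 1.36 W/(m·K)

Series thermal resistances:
R_fireclay brick = L/(kA) = 0.145/(1.01×27.7) = 0.005183 K/W
R_outer film = 1/(h_o·A) = 1/(27.3×27.7) = 0.001322 K/W
Sum of known resistances R_other = 0.006505 K/W
Total R = ΔT/Q = 700/59900 = 0.01169 K/W
R_silica brick = R_total − R_other = 0.005181 K/W
k = L/(R·A) = 0.195/(0.005181×27.7)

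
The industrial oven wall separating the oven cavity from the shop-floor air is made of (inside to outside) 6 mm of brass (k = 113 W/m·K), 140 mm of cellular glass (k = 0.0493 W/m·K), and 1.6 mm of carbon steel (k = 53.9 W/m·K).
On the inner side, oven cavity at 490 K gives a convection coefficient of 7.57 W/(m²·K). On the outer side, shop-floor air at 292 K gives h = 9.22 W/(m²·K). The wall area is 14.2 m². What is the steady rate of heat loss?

Thermal resistances in series:
R_inner film = 1/(h_i·A) = 1/(7.57×14.2) = 0.009303 K/W
R_brass = L/(kA) = 0.006/(113×14.2) = 3.739×10^-6 K/W
R_cellular glass = L/(kA) = 0.14/(0.0493×14.2) = 0.2 K/W
R_carbon steel = L/(kA) = 0.0016/(53.9×14.2) = 2.09×10^-6 K/W
R_outer film = 1/(h_o·A) = 1/(9.22×14.2) = 0.007638 K/W
R_total = 0.2169 K/W
Q = ΔT / R_total = 198 / 0.2169

Q ≈ 913 W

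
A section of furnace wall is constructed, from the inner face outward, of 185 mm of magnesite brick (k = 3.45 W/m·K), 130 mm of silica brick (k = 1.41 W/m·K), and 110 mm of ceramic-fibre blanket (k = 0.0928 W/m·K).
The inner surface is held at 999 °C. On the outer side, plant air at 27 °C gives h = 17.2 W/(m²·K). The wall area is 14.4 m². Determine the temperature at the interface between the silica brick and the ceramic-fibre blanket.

T ≈ 897 °C

Series thermal resistances:
R_magnesite brick = L/(kA) = 0.185/(3.45×14.4) = 0.003724 K/W
R_silica brick = L/(kA) = 0.13/(1.41×14.4) = 0.006403 K/W
R_ceramic-fibre blanket = L/(kA) = 0.11/(0.0928×14.4) = 0.08232 K/W
R_outer film = 1/(h_o·A) = 1/(17.2×14.4) = 0.004037 K/W
R_total = 0.09648 K/W;  Q = ΔT/R_total = 972/0.09648 = 10070 W
T_interface = T_inner − Q·ΣR(inner→interface) = 999 − 10100×0.01013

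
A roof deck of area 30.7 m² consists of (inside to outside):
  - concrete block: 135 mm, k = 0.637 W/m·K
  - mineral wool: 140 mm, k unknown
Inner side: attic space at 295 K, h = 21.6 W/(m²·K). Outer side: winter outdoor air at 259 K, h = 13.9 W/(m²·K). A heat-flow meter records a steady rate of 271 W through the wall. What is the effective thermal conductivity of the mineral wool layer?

Using the resistance-network approach (series):
R_inner film = 1/(h_i·A) = 1/(21.6×30.7) = 0.001508 K/W
R_concrete block = L/(kA) = 0.135/(0.637×30.7) = 0.006903 K/W
R_outer film = 1/(h_o·A) = 1/(13.9×30.7) = 0.002343 K/W
Sum of known resistances R_other = 0.01075 K/W
Total R = ΔT/Q = 36/271 = 0.1328 K/W
R_mineral wool = R_total − R_other = 0.1221 K/W
k = L/(R·A) = 0.14/(0.1221×30.7)

k ≈ 0.0374 W/(m·K)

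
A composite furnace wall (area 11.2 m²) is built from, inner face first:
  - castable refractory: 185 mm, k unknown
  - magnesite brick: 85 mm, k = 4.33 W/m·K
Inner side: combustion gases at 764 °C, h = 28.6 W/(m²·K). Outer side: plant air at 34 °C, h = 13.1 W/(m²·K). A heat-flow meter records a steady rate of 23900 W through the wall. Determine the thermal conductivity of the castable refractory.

k ≈ 0.876 W/(m·K)

Series thermal resistances:
R_inner film = 1/(h_i·A) = 1/(28.6×11.2) = 0.003122 K/W
R_magnesite brick = L/(kA) = 0.085/(4.33×11.2) = 0.001753 K/W
R_outer film = 1/(h_o·A) = 1/(13.1×11.2) = 0.006816 K/W
Sum of known resistances R_other = 0.01169 K/W
Total R = ΔT/Q = 730/23900 = 0.03054 K/W
R_castable refractory = R_total − R_other = 0.01885 K/W
k = L/(R·A) = 0.185/(0.01885×11.2)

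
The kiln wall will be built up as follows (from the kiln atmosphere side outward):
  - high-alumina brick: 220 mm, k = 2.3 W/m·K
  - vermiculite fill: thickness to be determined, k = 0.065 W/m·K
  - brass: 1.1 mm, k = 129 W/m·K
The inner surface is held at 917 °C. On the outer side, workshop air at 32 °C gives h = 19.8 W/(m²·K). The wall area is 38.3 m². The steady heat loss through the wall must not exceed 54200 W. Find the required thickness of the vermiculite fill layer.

Thermal resistances in series:
R_high-alumina brick = L/(kA) = 0.22/(2.3×38.3) = 0.002497 K/W
R_brass = L/(kA) = 0.0011/(129×38.3) = 2.226×10^-7 K/W
R_outer film = 1/(h_o·A) = 1/(19.8×38.3) = 0.001319 K/W
Sum of the known resistances R_other = 0.003816 K/W
Required total resistance R_tot = ΔT/Q_allow = 885/54200 = 0.01633 K/W
R_vermiculite fill = R_tot − R_other = 0.01251 K/W
L = R·k·A = 0.01251×0.065×38.3

L ≈ 31.1 mm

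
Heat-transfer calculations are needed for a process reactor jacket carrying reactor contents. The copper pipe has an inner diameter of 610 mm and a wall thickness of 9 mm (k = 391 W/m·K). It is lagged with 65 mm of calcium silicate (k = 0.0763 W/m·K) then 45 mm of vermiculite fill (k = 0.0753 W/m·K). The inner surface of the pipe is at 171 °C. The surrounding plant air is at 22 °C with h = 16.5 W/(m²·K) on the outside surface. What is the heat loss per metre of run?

Cylindrical conduction, so R = ln(r₂/r₁)/(2πkL) per layer, in series:
R_copper pipe wall = ln(314/305)/(2π×391×1) = 1.184×10^-5 K/W
R_calcium silicate = ln(379/314)/(2π×0.0763×1) = 0.3924 K/W
R_vermiculite fill = ln(424/379)/(2π×0.0753×1) = 0.2371 K/W
R_outer film = 1/(h_o·2πr_oL) = 1/(16.5×2π×0.424×1) = 0.02275 K/W
R_total = 0.6524 K/W
Q = ΔT/R_total = 149/0.6524

q′ ≈ 228 W/m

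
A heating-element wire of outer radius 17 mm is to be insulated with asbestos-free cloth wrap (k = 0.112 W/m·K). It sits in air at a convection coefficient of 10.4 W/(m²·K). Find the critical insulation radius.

For a cylinder r_cr = k/h = 0.112/10.4
r_cr = 10.8 mm; since the bare radius (17 mm) is above r_cr, any added insulation will reduce heat loss.

r_cr ≈ 10.8 mm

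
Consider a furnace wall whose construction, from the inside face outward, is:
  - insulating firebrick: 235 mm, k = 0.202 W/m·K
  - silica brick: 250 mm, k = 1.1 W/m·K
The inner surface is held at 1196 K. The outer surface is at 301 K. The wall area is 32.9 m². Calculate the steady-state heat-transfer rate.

Q ≈ 21200 W

Thermal resistances in series:
R_insulating firebrick = L/(kA) = 0.235/(0.202×32.9) = 0.03536 K/W
R_silica brick = L/(kA) = 0.25/(1.1×32.9) = 0.006908 K/W
R_total = 0.04227 K/W
Q = ΔT / R_total = 895 / 0.04227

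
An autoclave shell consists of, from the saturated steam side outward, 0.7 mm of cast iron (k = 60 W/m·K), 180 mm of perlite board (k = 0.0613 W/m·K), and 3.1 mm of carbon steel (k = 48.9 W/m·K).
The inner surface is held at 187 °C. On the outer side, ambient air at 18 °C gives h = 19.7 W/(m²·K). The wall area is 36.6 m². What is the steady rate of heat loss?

Q ≈ 2070 W

Series thermal resistances:
R_cast iron = L/(kA) = 0.0007/(60×36.6) = 3.188×10^-7 K/W
R_perlite board = L/(kA) = 0.18/(0.0613×36.6) = 0.08023 K/W
R_carbon steel = L/(kA) = 0.0031/(48.9×36.6) = 1.732×10^-6 K/W
R_outer film = 1/(h_o·A) = 1/(19.7×36.6) = 0.001387 K/W
R_total = 0.08162 K/W
Q = ΔT / R_total = 169 / 0.08162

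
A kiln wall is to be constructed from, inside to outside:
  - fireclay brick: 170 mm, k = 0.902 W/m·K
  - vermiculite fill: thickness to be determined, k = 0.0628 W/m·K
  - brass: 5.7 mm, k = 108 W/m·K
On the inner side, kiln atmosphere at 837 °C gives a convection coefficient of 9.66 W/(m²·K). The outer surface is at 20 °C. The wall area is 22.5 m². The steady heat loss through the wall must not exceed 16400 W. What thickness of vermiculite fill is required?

Treating each layer as a thermal resistance in series:
R_inner film = 1/(h_i·A) = 1/(9.66×22.5) = 0.004601 K/W
R_fireclay brick = L/(kA) = 0.17/(0.902×22.5) = 0.008376 K/W
R_brass = L/(kA) = 0.0057/(108×22.5) = 2.346×10^-6 K/W
Sum of the known resistances R_other = 0.01298 K/W
Required total resistance R_tot = ΔT/Q_allow = 817/16400 = 0.04982 K/W
R_vermiculite fill = R_tot − R_other = 0.03684 K/W
L = R·k·A = 0.03684×0.0628×22.5

L ≈ 52.1 mm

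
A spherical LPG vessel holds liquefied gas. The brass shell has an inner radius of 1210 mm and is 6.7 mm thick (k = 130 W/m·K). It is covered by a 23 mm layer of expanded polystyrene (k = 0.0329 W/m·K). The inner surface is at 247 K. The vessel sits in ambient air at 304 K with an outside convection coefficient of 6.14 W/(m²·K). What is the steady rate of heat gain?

Spherical conduction: R = (1/r_in − 1/r_out)/(4πk) per layer; series-sum.
R_brass shell = (1/1.21 − 1/1.2167)/(4π×130) = 2.786×10^-6 K/W
R_expanded polystyrene = (1/1.2167 − 1/1.2397)/(4π×0.0329) = 0.03688 K/W
R_outer film = 1/(h·4πr_o²) = 1/(6.14×4π×1.2397²) = 0.008433 K/W
R_total = 0.04532 K/W
Q = ΔT/R_total = 57/0.04532

Q ≈ 1260 W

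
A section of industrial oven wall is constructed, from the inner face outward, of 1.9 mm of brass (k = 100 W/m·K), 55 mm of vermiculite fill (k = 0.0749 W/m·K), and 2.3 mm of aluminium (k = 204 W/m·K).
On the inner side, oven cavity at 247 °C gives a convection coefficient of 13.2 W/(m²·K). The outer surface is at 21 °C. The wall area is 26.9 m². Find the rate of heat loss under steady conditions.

Series thermal resistances:
R_inner film = 1/(h_i·A) = 1/(13.2×26.9) = 0.002816 K/W
R_brass = L/(kA) = 0.0019/(100×26.9) = 7.063×10^-7 K/W
R_vermiculite fill = L/(kA) = 0.055/(0.0749×26.9) = 0.0273 K/W
R_aluminium = L/(kA) = 0.0023/(204×26.9) = 4.191×10^-7 K/W
R_total = 0.03012 K/W
Q = ΔT / R_total = 226 / 0.03012

Q ≈ 7500 W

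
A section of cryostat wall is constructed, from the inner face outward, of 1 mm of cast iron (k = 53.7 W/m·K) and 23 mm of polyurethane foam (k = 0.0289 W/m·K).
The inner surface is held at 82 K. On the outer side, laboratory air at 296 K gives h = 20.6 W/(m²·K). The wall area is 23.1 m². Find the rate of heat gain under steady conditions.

Q ≈ 5850 W

Model the wall as resistances in series:
R_cast iron = L/(kA) = 0.001/(53.7×23.1) = 8.061×10^-7 K/W
R_polyurethane foam = L/(kA) = 0.023/(0.0289×23.1) = 0.03445 K/W
R_outer film = 1/(h_o·A) = 1/(20.6×23.1) = 0.002101 K/W
R_total = 0.03655 K/W
Q = ΔT / R_total = 214 / 0.03655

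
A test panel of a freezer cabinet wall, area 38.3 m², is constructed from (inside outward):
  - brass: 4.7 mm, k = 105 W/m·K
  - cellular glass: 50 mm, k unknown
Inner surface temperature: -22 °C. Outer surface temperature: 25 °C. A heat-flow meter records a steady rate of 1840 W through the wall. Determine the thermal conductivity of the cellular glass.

Using the resistance-network approach (series):
R_brass = L/(kA) = 0.0047/(105×38.3) = 1.169×10^-6 K/W
Sum of known resistances R_other = 1.169×10^-6 K/W
Total R = ΔT/Q = 47/1840 = 0.02554 K/W
R_cellular glass = R_total − R_other = 0.02554 K/W
k = L/(R·A) = 0.05/(0.02554×38.3)

k ≈ 0.0511 W/(m·K)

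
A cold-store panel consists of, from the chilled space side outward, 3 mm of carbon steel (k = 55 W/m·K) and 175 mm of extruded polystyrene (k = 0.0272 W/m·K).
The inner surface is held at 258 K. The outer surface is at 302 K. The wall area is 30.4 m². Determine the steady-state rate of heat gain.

Q ≈ 208 W

Treating each layer as a thermal resistance in series:
R_carbon steel = L/(kA) = 0.003/(55×30.4) = 1.794×10^-6 K/W
R_extruded polystyrene = L/(kA) = 0.175/(0.0272×30.4) = 0.2116 K/W
R_total = 0.2116 K/W
Q = ΔT / R_total = 44 / 0.2116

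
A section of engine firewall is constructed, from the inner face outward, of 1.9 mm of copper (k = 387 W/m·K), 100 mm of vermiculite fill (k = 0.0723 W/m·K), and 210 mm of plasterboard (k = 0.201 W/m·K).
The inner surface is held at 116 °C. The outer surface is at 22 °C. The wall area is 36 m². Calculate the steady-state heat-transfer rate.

Thermal resistances in series:
R_copper = L/(kA) = 0.0019/(387×36) = 1.364×10^-7 K/W
R_vermiculite fill = L/(kA) = 0.1/(0.0723×36) = 0.03842 K/W
R_plasterboard = L/(kA) = 0.21/(0.201×36) = 0.02902 K/W
R_total = 0.06744 K/W
Q = ΔT / R_total = 94 / 0.06744

Q ≈ 1390 W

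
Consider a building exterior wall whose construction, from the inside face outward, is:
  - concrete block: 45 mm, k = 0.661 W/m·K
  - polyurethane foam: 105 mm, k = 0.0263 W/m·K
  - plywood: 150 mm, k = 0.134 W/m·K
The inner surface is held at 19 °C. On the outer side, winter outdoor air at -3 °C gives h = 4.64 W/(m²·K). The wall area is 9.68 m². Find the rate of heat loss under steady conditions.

Series thermal resistances:
R_concrete block = L/(kA) = 0.045/(0.661×9.68) = 0.007033 K/W
R_polyurethane foam = L/(kA) = 0.105/(0.0263×9.68) = 0.4124 K/W
R_plywood = L/(kA) = 0.15/(0.134×9.68) = 0.1156 K/W
R_outer film = 1/(h_o·A) = 1/(4.64×9.68) = 0.02226 K/W
R_total = 0.5574 K/W
Q = ΔT / R_total = 22 / 0.5574

Q ≈ 39.5 W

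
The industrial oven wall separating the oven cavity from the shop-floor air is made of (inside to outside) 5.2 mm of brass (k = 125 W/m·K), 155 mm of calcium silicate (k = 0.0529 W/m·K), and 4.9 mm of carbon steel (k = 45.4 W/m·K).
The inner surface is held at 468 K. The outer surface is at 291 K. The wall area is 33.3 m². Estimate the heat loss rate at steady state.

Using the resistance-network approach (series):
R_brass = L/(kA) = 0.0052/(125×33.3) = 1.249×10^-6 K/W
R_calcium silicate = L/(kA) = 0.155/(0.0529×33.3) = 0.08799 K/W
R_carbon steel = L/(kA) = 0.0049/(45.4×33.3) = 3.241×10^-6 K/W
R_total = 0.08799 K/W
Q = ΔT / R_total = 177 / 0.08799

Q ≈ 2010 W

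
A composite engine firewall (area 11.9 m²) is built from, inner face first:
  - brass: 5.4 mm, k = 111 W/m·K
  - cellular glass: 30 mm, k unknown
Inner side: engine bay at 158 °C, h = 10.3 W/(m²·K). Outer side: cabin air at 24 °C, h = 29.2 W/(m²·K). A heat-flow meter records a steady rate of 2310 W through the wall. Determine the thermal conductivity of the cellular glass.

k ≈ 0.0537 W/(m·K)

Model the wall as resistances in series:
R_inner film = 1/(h_i·A) = 1/(10.3×11.9) = 0.008159 K/W
R_brass = L/(kA) = 0.0054/(111×11.9) = 4.088×10^-6 K/W
R_outer film = 1/(h_o·A) = 1/(29.2×11.9) = 0.002878 K/W
Sum of known resistances R_other = 0.01104 K/W
Total R = ΔT/Q = 134/2310 = 0.05801 K/W
R_cellular glass = R_total − R_other = 0.04697 K/W
k = L/(R·A) = 0.03/(0.04697×11.9)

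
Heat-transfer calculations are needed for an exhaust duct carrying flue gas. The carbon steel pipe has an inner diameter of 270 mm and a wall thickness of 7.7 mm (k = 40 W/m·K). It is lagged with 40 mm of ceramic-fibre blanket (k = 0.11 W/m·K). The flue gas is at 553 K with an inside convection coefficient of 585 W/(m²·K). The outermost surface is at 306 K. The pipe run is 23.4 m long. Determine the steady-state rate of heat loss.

Per-layer cylindrical resistances, series-summed:
R_inner film = 1/(h_i·2πr₁L) = 1/(585×2π×0.135×23.4) = 8.612×10^-5 K/W
R_carbon steel pipe wall = ln(142.7/135)/(2π×40×23.4) = 9.432×10^-6 K/W
R_ceramic-fibre blanket = ln(182.7/142.7)/(2π×0.11×23.4) = 0.01528 K/W
R_total = 0.01537 K/W
Q = ΔT/R_total = 247/0.01537

Q ≈ 16100 W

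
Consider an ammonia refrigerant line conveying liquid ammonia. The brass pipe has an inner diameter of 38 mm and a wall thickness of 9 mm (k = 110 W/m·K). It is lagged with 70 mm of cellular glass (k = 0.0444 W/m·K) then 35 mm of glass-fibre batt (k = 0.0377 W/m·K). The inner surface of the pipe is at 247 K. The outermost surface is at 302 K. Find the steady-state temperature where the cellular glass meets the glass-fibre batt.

For a radial system each layer contributes R = ln(r_out/r_in)/(2πkL); films add R = 1/(hA).
R_brass pipe wall = ln(28/19)/(2π×110×1) = 5.61×10^-4 K/W
R_cellular glass = ln(98/28)/(2π×0.0444×1) = 4.491 K/W
R_glass-fibre batt = ln(133/98)/(2π×0.0377×1) = 1.289 K/W
R_total = 5.78 K/W
Q = ΔT/R_total = 55/5.78
Q = 9.51 W/m
T_interface = T_inner + Q·ΣR(inner→interface) = 247 + 9.51×4.491

T ≈ 290 K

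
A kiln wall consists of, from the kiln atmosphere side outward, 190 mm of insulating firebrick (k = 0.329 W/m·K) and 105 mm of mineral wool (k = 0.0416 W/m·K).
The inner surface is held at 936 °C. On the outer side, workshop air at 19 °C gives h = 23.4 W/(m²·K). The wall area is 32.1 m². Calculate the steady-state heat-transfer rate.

Q ≈ 9360 W

Model the wall as resistances in series:
R_insulating firebrick = L/(kA) = 0.19/(0.329×32.1) = 0.01799 K/W
R_mineral wool = L/(kA) = 0.105/(0.0416×32.1) = 0.07863 K/W
R_outer film = 1/(h_o·A) = 1/(23.4×32.1) = 0.001331 K/W
R_total = 0.09795 K/W
Q = ΔT / R_total = 917 / 0.09795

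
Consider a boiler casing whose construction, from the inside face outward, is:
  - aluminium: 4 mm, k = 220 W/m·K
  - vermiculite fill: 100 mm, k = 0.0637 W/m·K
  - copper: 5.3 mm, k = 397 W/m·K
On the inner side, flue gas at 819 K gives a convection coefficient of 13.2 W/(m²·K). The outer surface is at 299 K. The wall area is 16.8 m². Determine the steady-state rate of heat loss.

Q ≈ 5310 W

Using the resistance-network approach (series):
R_inner film = 1/(h_i·A) = 1/(13.2×16.8) = 0.004509 K/W
R_aluminium = L/(kA) = 0.004/(220×16.8) = 1.082×10^-6 K/W
R_vermiculite fill = L/(kA) = 0.1/(0.0637×16.8) = 0.09344 K/W
R_copper = L/(kA) = 0.0053/(397×16.8) = 7.947×10^-7 K/W
R_total = 0.09796 K/W
Q = ΔT / R_total = 520 / 0.09796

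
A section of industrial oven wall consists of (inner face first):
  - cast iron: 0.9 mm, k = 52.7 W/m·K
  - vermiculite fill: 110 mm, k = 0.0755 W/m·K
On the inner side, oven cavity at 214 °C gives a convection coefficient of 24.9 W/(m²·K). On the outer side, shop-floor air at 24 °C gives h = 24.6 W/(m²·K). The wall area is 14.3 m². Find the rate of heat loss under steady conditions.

Q ≈ 1770 W

Thermal resistances in series:
R_inner film = 1/(h_i·A) = 1/(24.9×14.3) = 0.002808 K/W
R_cast iron = L/(kA) = 0.0009/(52.7×14.3) = 1.194×10^-6 K/W
R_vermiculite fill = L/(kA) = 0.11/(0.0755×14.3) = 0.1019 K/W
R_outer film = 1/(h_o·A) = 1/(24.6×14.3) = 0.002843 K/W
R_total = 0.1075 K/W
Q = ΔT / R_total = 190 / 0.1075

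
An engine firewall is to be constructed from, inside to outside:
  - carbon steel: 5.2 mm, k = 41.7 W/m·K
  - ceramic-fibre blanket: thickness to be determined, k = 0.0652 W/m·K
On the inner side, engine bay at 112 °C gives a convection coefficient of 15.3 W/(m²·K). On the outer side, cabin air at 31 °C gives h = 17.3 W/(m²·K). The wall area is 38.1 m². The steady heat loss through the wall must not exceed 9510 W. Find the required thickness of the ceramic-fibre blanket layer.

Treating each layer as a thermal resistance in series:
R_inner film = 1/(h_i·A) = 1/(15.3×38.1) = 0.001715 K/W
R_carbon steel = L/(kA) = 0.0052/(41.7×38.1) = 3.273×10^-6 K/W
R_outer film = 1/(h_o·A) = 1/(17.3×38.1) = 0.001517 K/W
Sum of the known resistances R_other = 0.003236 K/W
Required total resistance R_tot = ΔT/Q_allow = 81/9510 = 0.008517 K/W
R_ceramic-fibre blanket = R_tot − R_other = 0.005281 K/W
L = R·k·A = 0.005281×0.0652×38.1

L ≈ 13.1 mm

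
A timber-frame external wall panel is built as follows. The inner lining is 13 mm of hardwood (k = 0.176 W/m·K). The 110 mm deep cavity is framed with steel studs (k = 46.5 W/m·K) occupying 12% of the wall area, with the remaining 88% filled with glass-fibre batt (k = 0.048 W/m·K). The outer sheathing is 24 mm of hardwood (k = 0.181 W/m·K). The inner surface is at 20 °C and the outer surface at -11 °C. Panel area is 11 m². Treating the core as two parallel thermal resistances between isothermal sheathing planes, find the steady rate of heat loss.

Q ≈ 1510 W

Sheathing layers in series; stud and cavity paths in parallel between them.
R_inner = 0.013/(0.176×11) = 0.006715 K/W
R_stud  = 0.11/(46.5×0.12×11) = 0.001792 K/W
R_cav   = 0.11/(0.048×0.88×11) = 0.2367 K/W
1/R_core = 1/R_stud + 1/R_cav → R_core = 0.001779 K/W
R_outer = 0.024/(0.181×11) = 0.01205 K/W
R_total = 0.02055 K/W
Q = ΔT/R_total = 31/0.02055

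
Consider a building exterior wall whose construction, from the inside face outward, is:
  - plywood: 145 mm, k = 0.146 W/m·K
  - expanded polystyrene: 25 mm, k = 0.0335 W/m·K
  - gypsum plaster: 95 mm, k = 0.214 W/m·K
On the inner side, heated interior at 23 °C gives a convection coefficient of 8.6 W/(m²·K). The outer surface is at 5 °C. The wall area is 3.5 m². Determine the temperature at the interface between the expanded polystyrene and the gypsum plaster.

Series thermal resistances:
R_inner film = 1/(h_i·A) = 1/(8.6×3.5) = 0.03322 K/W
R_plywood = L/(kA) = 0.145/(0.146×3.5) = 0.2838 K/W
R_expanded polystyrene = L/(kA) = 0.025/(0.0335×3.5) = 0.2132 K/W
R_gypsum plaster = L/(kA) = 0.095/(0.214×3.5) = 0.1268 K/W
R_total = 0.657 K/W;  Q = ΔT/R_total = 18/0.657 = 27.4 W
T_interface = T_inner − Q·ΣR(inner→interface) = 23 − 27.4×0.5302

T ≈ 8.47 °C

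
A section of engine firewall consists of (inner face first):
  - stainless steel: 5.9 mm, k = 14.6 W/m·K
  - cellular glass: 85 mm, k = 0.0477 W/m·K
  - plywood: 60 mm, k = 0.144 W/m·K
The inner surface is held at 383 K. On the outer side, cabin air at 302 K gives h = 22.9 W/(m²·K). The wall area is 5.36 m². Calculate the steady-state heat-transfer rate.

Using the resistance-network approach (series):
R_stainless steel = L/(kA) = 0.0059/(14.6×5.36) = 7.539×10^-5 K/W
R_cellular glass = L/(kA) = 0.085/(0.0477×5.36) = 0.3325 K/W
R_plywood = L/(kA) = 0.06/(0.144×5.36) = 0.07774 K/W
R_outer film = 1/(h_o·A) = 1/(22.9×5.36) = 0.008147 K/W
R_total = 0.4184 K/W
Q = ΔT / R_total = 81 / 0.4184

Q ≈ 194 W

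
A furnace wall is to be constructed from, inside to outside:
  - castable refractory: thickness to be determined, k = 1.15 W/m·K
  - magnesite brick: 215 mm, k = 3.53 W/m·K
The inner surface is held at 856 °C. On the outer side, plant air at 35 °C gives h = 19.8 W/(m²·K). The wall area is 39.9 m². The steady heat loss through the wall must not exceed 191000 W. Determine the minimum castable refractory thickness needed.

Model the wall as resistances in series:
R_magnesite brick = L/(kA) = 0.215/(3.53×39.9) = 0.001526 K/W
R_outer film = 1/(h_o·A) = 1/(19.8×39.9) = 0.001266 K/W
Sum of the known resistances R_other = 0.002792 K/W
Required total resistance R_tot = ΔT/Q_allow = 821/191000 = 0.004298 K/W
R_castable refractory = R_tot − R_other = 0.001506 K/W
L = R·k·A = 0.001506×1.15×39.9

L ≈ 69.1 mm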